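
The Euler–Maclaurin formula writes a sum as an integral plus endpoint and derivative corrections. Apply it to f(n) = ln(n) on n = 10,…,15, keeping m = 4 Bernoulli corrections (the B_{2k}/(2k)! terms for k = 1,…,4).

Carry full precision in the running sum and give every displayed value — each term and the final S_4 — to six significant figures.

Integral: ∫_10^15 ln(x) dx = 12.5949.
Endpoint term: (f(10) + f(15))/2 = (2.30259 + 2.70805)/2 = 2.50532.
So far: 15.1002.
Correction k=1: B_{2}/2! · (f^{(1)}(15) − f^{(1)}(10)) = 1/12 · (0.0666667 − 0.100000) = -0.00277778.
Running total after k=1: 15.0974.
Correction k=2: B_{4}/4! · (f^{(3)}(15) − f^{(3)}(10)) = −1/720 · (0.000592593 − 0.00200000) = 1.95473e-06.
Running total after k=2: 15.0974.
Correction k=3: B_{6}/6! · (f^{(5)}(15) − f^{(5)}(10)) = 1/30240 · (3.16049e-05 − 0.000240000) = -6.89137e-09.
Running total after k=3: 15.0974.
Correction k=4: B_{8}/8! · (f^{(7)}(15) − f^{(7)}(10)) = −1/1209600 · (4.21399e-06 − 7.20000e-05) = 5.60400e-11.

S_4 ≈ 15.0974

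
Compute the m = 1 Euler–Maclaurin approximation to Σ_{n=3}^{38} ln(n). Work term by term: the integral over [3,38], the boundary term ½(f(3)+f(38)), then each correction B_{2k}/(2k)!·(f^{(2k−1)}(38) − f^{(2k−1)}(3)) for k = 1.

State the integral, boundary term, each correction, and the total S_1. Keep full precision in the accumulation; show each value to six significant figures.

Integral: ∫_3^38 ln(x) dx = 99.9324.
Boundary: ½(f(3) + f(38)) = ½(1.09861 + 3.63759) = 2.36810.
Running total after boundary: 102.301.
k=1: B_{2}/(2)! × [f^{(1)}(38) − f^{(1)}(3)] = 1/12 × (0.0263158 − 0.333333) = -0.0255848.

S_1 ≈ 102.275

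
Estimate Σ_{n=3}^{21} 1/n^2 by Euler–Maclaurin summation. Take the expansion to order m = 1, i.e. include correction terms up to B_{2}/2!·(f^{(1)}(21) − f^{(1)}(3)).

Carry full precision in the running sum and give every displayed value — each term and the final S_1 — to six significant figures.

∫_3^21 1/x^2 dx evaluates to 0.285714.
Endpoint term: (f(3) + f(21))/2 = (0.111111 + 0.00226757)/2 = 0.0566893.
So far: 0.342404.
Correction k=1: B_{2}/2! · (f^{(1)}(21) − f^{(1)}(3)) = 1/12 · (-0.000215959 − (-0.0740741)) = 0.00615484.

S_1 ≈ 0.348558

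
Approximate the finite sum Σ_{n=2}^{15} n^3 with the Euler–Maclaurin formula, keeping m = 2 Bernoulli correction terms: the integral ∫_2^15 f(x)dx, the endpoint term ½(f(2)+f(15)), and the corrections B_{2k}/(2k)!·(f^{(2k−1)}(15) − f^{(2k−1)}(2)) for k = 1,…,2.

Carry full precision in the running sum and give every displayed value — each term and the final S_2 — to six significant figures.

Integral: ∫_2^15 x^3 dx = 12652.2.
Boundary: ½(f(2) + f(15)) = ½(8.00000 + 3375.00) = 1691.50.
So far: 14343.8.
Order-1 term: 1/12 · (675.000 − 12.0000) = 55.2500.
Partial sum through k=1: 14399.0.
Order-2 term: −1/720 · (6.00000 − 6.00000) = 0.00000.

S_2 ≈ 14399.0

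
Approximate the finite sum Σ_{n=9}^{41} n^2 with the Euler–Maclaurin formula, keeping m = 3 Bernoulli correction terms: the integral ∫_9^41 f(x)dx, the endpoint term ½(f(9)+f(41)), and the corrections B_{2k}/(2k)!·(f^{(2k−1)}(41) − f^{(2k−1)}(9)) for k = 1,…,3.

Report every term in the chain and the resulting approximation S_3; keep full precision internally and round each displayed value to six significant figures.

S_3 ≈ 23617.0

∫_9^41 x^2 dx evaluates to 22730.7.
Boundary: ½(f(9) + f(41)) = ½(81.0000 + 1681.00) = 881.000.
So far: 23611.7.
Order-1 term: 1/12 · (82.0000 − 18.0000) = 5.33333.
Running total after k=1: 23617.0.
Order-2 term: −1/720 · (0.00000 − 0.00000) = 0.00000.
Running total after k=2: 23617.0.
Order-3 term: 1/30240 · (0.00000 − 0.00000) = 0.00000.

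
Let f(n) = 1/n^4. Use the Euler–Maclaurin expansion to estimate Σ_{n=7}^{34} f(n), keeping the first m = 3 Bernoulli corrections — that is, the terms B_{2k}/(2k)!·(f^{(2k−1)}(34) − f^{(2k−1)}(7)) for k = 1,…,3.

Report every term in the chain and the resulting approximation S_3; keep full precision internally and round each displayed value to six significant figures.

∫_7^34 1/x^4 dx evaluates to 0.000963336.
Endpoint term: (f(7) + f(34))/2 = (0.000416493 + 7.48315e-07)/2 = 0.000208621.
Integral + boundary = 0.00117196.
Order-1 term: 1/12 · (-8.80370e-08 − (-0.000237996)) = 1.98257e-05.
Running total after k=1: 0.00119178.
Order-2 term: −1/720 · (-2.28470e-09 − (-0.000145712)) = -2.02374e-07.
Running total after k=2: 0.00119158.
Order-3 term: 1/30240 · (-1.10677e-10 − (-0.000166528)) = 5.50687e-09.

S_3 ≈ 0.00119159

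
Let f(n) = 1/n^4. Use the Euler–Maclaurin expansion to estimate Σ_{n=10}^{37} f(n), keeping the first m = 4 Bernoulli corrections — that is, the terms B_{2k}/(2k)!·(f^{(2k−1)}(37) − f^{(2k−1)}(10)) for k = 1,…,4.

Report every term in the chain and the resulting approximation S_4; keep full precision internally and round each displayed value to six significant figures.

∫_10^37 1/x^4 dx evaluates to 0.000326753.
Endpoint term: (f(10) + f(37))/2 = (0.000100000 + 5.33572e-07)/2 = 5.02668e-05.
Integral + boundary = 0.000377019.
Order-1 term: 1/12 · (-5.76835e-08 − (-4.00000e-05)) = 3.32853e-06.
After k=1: 0.000380348.
Order-2 term: −1/720 · (-1.26406e-09 − (-1.20000e-05)) = -1.66649e-08.
After k=2: 0.000380331.
Order-3 term: 1/30240 · (-5.17075e-11 − (-6.72000e-06)) = 2.22221e-10.
After k=3: 0.000380331.
Order-4 term: −1/1209600 · (-3.39933e-12 − (-6.04800e-06)) = -5.00000e-12.

S_4 ≈ 0.000380331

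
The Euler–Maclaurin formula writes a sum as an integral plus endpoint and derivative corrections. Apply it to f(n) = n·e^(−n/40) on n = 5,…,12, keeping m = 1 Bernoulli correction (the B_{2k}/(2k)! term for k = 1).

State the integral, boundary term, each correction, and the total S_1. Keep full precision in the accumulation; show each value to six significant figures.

S_1 ≈ 54.2225

The integral term ∫_5^12 x·e^(−x/40) dx = 47.5925.
Boundary: ½(f(5) + f(12)) = ½(4.41248 + 8.88982) = 6.65115.
So far: 54.2437.
Order-1 term: 1/12 · (0.518573 − 0.772185) = -0.0211343.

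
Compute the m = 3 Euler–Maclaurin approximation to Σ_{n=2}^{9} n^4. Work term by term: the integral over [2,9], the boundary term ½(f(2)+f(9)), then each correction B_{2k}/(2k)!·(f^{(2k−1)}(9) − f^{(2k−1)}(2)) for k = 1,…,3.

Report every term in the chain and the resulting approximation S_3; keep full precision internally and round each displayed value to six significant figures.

∫_2^9 x^4 dx evaluates to 11803.4.
Endpoint term: (f(2) + f(9))/2 = (16.0000 + 6561.00)/2 = 3288.50.
Running total after boundary: 15091.9.
Correction k=1: B_{2}/2! · (f^{(1)}(9) − f^{(1)}(2)) = 1/12 · (2916.00 − 32.0000) = 240.333.
Running total after k=1: 15332.2.
Correction k=2: B_{4}/4! · (f^{(3)}(9) − f^{(3)}(2)) = −1/720 · (216.000 − 48.0000) = -0.233333.
Running total after k=2: 15332.0.
Correction k=3: B_{6}/6! · (f^{(5)}(9) − f^{(5)}(2)) = 1/30240 · (0.00000 − 0.00000) = 0.00000.

S_3 ≈ 15332.0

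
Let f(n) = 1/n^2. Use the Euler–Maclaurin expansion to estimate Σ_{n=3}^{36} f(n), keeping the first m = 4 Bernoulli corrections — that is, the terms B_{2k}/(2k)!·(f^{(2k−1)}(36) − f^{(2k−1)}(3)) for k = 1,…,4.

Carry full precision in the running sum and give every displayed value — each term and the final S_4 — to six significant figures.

S_4 ≈ 0.367538

The integral term ∫_3^36 1/x^2 dx = 0.305556.
Boundary: ½(f(3) + f(36)) = ½(0.111111 + 0.000771605) = 0.0559414.
Integral + boundary = 0.361497.
k=1: B_{2}/(2)! × [f^{(1)}(36) − f^{(1)}(3)] = 1/12 × (-4.28669e-05 − (-0.0740741)) = 0.00616927.
Partial sum through k=1: 0.367666.
k=2: B_{4}/(4)! × [f^{(3)}(36) − f^{(3)}(3)] = −1/720 × (-3.96916e-07 − (-0.0987654)) = -0.000137174.
Partial sum through k=2: 0.367529.
k=3: B_{6}/(6)! × [f^{(5)}(36) − f^{(5)}(3)] = 1/30240 × (-9.18787e-09 − (-0.329218)) = 1.08868e-05.
Partial sum through k=3: 0.367540.
k=4: B_{8}/(8)! × [f^{(7)}(36) − f^{(7)}(3)] = −1/1209600 × (-3.97007e-10 − (-2.04847)) = -1.69351e-06.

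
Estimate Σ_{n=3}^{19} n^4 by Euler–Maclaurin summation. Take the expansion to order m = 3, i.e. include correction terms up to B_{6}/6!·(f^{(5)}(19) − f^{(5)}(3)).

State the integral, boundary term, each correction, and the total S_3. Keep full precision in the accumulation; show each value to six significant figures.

S_3 ≈ 562649

Integral: ∫_3^19 x^4 dx = 495171.
½[f(3) + f(19)] = ½[81.0000 + 130321] = 65201.0.
So far: 560372.
Order-1 term: 1/12 · (27436.0 − 108.000) = 2277.33.
Partial sum through k=1: 562650.
Order-2 term: −1/720 · (456.000 − 72.0000) = -0.533333.
Partial sum through k=2: 562649.
Order-3 term: 1/30240 · (0.00000 − 0.00000) = 0.00000.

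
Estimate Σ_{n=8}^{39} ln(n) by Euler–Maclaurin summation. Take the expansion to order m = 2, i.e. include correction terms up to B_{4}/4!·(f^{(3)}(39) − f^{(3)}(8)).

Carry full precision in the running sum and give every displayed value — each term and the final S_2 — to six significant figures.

S_2 ≈ 98.1066

Integral: ∫_8^39 ln(x) dx = 95.2434.
Endpoint term: (f(8) + f(39))/2 = (2.07944 + 3.66356)/2 = 2.87150.
Running total after boundary: 98.1149.
k=1: B_{2}/(2)! × [f^{(1)}(39) − f^{(1)}(8)] = 1/12 × (0.0256410 − 0.125000) = -0.00827991.
After k=1: 98.1066.
k=2: B_{4}/(4)! × [f^{(3)}(39) − f^{(3)}(8)] = −1/720 × (3.37160e-05 − 0.00390625) = 5.37852e-06.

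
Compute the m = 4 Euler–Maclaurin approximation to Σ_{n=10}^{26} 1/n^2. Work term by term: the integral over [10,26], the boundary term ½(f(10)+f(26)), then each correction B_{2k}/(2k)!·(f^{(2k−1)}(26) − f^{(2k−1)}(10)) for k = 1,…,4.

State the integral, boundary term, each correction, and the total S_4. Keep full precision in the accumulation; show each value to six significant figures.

S_4 ≈ 0.0674350

The integral term ∫_10^26 1/x^2 dx = 0.0615385.
½[f(10) + f(26)] = ½[0.0100000 + 0.00147929] = 0.00573964.
Running total after boundary: 0.0672781.
k=1: B_{2}/(2)! × [f^{(1)}(26) − f^{(1)}(10)] = 1/12 × (-0.000113792 − (-0.00200000)) = 0.000157184.
After k=1: 0.0674353.
k=2: B_{4}/(4)! × [f^{(3)}(26) − f^{(3)}(10)] = −1/720 × (-2.01997e-06 − (-0.000240000)) = -3.30528e-07.
After k=2: 0.0674350.
k=3: B_{6}/(6)! × [f^{(5)}(26) − f^{(5)}(10)] = 1/30240 × (-8.96436e-08 − (-7.20000e-05)) = 2.37799e-09.
After k=3: 0.0674350.
k=4: B_{8}/(8)! × [f^{(7)}(26) − f^{(7)}(10)] = −1/1209600 × (-7.42609e-09 − (-4.03200e-05)) = -3.33272e-11.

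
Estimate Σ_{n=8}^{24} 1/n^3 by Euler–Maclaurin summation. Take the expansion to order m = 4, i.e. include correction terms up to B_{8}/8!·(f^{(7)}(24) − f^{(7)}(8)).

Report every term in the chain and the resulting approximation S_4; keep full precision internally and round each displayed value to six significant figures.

S_4 ≈ 0.00801714

∫_8^24 1/x^3 dx evaluates to 0.00694444.
Endpoint term: (f(8) + f(24))/2 = (0.00195312 + 7.23380e-05)/2 = 0.00101273.
Integral + boundary = 0.00795718.
Order-1 term: 1/12 · (-9.04225e-06 − (-0.000732422)) = 6.02816e-05.
Running total after k=1: 0.00801746.
Order-2 term: −1/720 · (-3.13967e-07 − (-0.000228882)) = -3.17455e-07.
Running total after k=2: 0.00801714.
Order-3 term: 1/30240 · (-2.28934e-08 − (-0.000150204)) = 4.96630e-09.
Running total after k=3: 0.00801715.
Order-4 term: −1/1209600 · (-2.86168e-09 − (-0.000168979)) = -1.39696e-10.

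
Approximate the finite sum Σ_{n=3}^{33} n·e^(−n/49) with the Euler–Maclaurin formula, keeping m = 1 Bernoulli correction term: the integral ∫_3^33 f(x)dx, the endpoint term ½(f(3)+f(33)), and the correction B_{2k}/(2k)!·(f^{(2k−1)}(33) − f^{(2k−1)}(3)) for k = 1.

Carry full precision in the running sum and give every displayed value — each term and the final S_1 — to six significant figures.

The integral term ∫_3^33 x·e^(−x/49) dx = 347.755.
Endpoint term: (f(3) + f(33))/2 = (2.82184 + 16.8279)/2 = 9.82487.
Integral + boundary = 357.580.
Order-1 term: 1/12 · (0.166510 − 0.883024) = -0.0597095.

S_1 ≈ 357.520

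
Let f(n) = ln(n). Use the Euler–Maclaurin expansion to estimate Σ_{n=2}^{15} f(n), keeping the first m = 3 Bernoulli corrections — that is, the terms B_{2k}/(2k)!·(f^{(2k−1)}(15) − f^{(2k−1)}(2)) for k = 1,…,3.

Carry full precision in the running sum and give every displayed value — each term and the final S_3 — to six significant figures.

∫_2^15 ln(x) dx evaluates to 26.2345.
½[f(2) + f(15)] = ½[0.693147 + 2.70805] = 1.70060.
Running total after boundary: 27.9351.
Correction k=1: B_{2}/2! · (f^{(1)}(15) − f^{(1)}(2)) = 1/12 · (0.0666667 − 0.500000) = -0.0361111.
Partial sum through k=1: 27.8989.
Correction k=2: B_{4}/4! · (f^{(3)}(15) − f^{(3)}(2)) = −1/720 · (0.000592593 − 0.250000) = 0.000346399.
Partial sum through k=2: 27.8993.
Correction k=3: B_{6}/6! · (f^{(5)}(15) − f^{(5)}(2)) = 1/30240 · (3.16049e-05 − 0.750000) = -2.48005e-05.

S_3 ≈ 27.8993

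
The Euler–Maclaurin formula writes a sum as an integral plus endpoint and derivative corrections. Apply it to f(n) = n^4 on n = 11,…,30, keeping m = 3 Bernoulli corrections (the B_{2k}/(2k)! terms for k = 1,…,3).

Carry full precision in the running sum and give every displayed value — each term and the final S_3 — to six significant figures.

S_3 ≈ 5.24867e+06

The integral term ∫_11^30 x^4 dx = 4.82779e+06.
Endpoint term: (f(11) + f(30))/2 = (14641.0 + 810000)/2 = 412320.
Integral + boundary = 5.24011e+06.
Order-1 term: 1/12 · (108000 − 5324.00) = 8556.33.
Running total after k=1: 5.24867e+06.
Order-2 term: −1/720 · (720.000 − 264.000) = -0.633333.
Running total after k=2: 5.24867e+06.
Order-3 term: 1/30240 · (0.00000 − 0.00000) = 0.00000.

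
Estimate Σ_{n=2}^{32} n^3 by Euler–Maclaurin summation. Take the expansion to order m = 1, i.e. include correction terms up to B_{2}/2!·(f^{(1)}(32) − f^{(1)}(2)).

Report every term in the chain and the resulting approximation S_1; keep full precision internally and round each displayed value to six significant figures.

S_1 ≈ 278783

The integral term ∫_2^32 x^3 dx = 262140.
Boundary: ½(f(2) + f(32)) = ½(8.00000 + 32768.0) = 16388.0.
Integral + boundary = 278528.
k=1: B_{2}/(2)! × [f^{(1)}(32) − f^{(1)}(2)] = 1/12 × (3072.00 − 12.0000) = 255.000.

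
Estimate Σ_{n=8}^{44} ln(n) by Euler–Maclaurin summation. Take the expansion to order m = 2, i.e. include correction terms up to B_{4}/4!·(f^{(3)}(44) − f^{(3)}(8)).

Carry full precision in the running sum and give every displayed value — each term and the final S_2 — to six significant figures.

The integral term ∫_8^44 ln(x) dx = 113.869.
Endpoint term: (f(8) + f(44))/2 = (2.07944 + 3.78419)/2 = 2.93182.
Running total after boundary: 116.801.
Order-1 term: 1/12 · (0.0227273 − 0.125000) = -0.00852273.
After k=1: 116.792.
Order-2 term: −1/720 · (2.34786e-05 − 0.00390625) = 5.39274e-06.

S_2 ≈ 116.792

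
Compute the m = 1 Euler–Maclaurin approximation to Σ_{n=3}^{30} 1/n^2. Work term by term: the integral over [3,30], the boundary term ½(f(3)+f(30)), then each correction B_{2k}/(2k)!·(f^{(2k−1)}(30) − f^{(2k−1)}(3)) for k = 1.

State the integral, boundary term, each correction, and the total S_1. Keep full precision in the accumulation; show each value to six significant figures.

∫_3^30 1/x^2 dx evaluates to 0.300000.
½[f(3) + f(30)] = ½[0.111111 + 0.00111111] = 0.0561111.
Integral + boundary = 0.356111.
Correction k=1: B_{2}/2! · (f^{(1)}(30) − f^{(1)}(3)) = 1/12 · (-7.40741e-05 − (-0.0740741)) = 0.00616667.

S_1 ≈ 0.362278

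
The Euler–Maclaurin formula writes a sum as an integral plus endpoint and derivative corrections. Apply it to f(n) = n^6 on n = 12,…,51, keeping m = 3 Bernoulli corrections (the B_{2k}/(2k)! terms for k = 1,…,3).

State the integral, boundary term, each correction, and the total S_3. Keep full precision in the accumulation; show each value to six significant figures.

Integral: ∫_12^51 x^6 dx = 1.28196e+11.
Endpoint term: (f(12) + f(51))/2 = (2.98598e+06 + 1.75963e+10)/2 = 8.79964e+09.
Running total after boundary: 1.36996e+11.
Correction k=1: B_{2}/2! · (f^{(1)}(51) − f^{(1)}(12)) = 1/12 · (2.07015e+09 − 1.49299e+06) = 1.72388e+08.
After k=1: 1.37168e+11.
Correction k=2: B_{4}/4! · (f^{(3)}(51) − f^{(3)}(12)) = −1/720 · (1.59181e+07 − 207360) = -21820.5.
After k=2: 1.37168e+11.
Correction k=3: B_{6}/6! · (f^{(5)}(51) − f^{(5)}(12)) = 1/30240 · (36720.0 − 8640.00) = 0.928571.

S_3 ≈ 1.37168e+11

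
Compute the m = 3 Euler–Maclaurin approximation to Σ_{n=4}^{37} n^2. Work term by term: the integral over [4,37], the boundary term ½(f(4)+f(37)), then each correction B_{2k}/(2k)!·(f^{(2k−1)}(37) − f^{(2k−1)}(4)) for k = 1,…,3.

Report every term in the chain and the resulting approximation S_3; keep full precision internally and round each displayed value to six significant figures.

S_3 ≈ 17561.0

The integral term ∫_4^37 x^2 dx = 16863.0.
½[f(4) + f(37)] = ½[16.0000 + 1369.00] = 692.500.
Running total after boundary: 17555.5.
Correction k=1: B_{2}/2! · (f^{(1)}(37) − f^{(1)}(4)) = 1/12 · (74.0000 − 8.00000) = 5.50000.
After k=1: 17561.0.
Correction k=2: B_{4}/4! · (f^{(3)}(37) − f^{(3)}(4)) = −1/720 · (0.00000 − 0.00000) = 0.00000.
After k=2: 17561.0.
Correction k=3: B_{6}/6! · (f^{(5)}(37) − f^{(5)}(4)) = 1/30240 · (0.00000 − 0.00000) = 0.00000.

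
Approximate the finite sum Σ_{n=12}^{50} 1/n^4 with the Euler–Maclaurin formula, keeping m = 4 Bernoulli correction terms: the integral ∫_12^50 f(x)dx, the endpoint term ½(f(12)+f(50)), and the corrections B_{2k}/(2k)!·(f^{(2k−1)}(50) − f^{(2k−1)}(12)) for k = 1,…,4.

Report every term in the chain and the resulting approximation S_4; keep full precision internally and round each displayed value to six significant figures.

S_4 ≈ 0.000215761

The integral term ∫_12^50 1/x^4 dx = 0.000190235.
Boundary: ½(f(12) + f(50)) = ½(4.82253e-05 + 1.60000e-07) = 2.41927e-05.
Integral + boundary = 0.000214427.
Order-1 term: 1/12 · (-1.28000e-08 − (-1.60751e-05)) = 1.33853e-06.
Partial sum through k=1: 0.000215766.
Order-2 term: −1/720 · (-1.53600e-10 − (-3.34898e-06)) = -4.65115e-09.
Partial sum through k=2: 0.000215761.
Order-3 term: 1/30240 · (-3.44064e-12 − (-1.30238e-06)) = 4.30680e-11.
Partial sum through k=3: 0.000215761.
Order-4 term: −1/1209600 · (-1.23863e-13 − (-8.13988e-07)) = -6.72940e-13.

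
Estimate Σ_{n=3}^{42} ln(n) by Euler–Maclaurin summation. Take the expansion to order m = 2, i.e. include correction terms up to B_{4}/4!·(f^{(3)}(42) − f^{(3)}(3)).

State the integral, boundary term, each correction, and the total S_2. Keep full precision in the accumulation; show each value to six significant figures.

Integral: ∫_3^42 ln(x) dx = 114.686.
Boundary: ½(f(3) + f(42)) = ½(1.09861 + 3.73767) = 2.41814.
Integral + boundary = 117.104.
Correction k=1: B_{2}/2! · (f^{(1)}(42) − f^{(1)}(3)) = 1/12 · (0.0238095 − 0.333333) = -0.0257937.
After k=1: 117.079.
Correction k=2: B_{4}/4! · (f^{(3)}(42) − f^{(3)}(3)) = −1/720 · (2.69949e-05 − 0.0740741) = 0.000102843.

S_2 ≈ 117.079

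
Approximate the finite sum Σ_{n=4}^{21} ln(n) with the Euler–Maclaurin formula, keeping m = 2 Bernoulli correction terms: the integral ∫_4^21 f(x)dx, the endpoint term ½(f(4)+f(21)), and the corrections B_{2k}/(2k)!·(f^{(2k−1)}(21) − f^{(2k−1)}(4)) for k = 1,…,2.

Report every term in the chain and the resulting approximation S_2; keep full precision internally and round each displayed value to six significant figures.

S_2 ≈ 43.5884

Integral: ∫_4^21 ln(x) dx = 41.3898.
½[f(4) + f(21)] = ½[1.38629 + 3.04452] = 2.21541.
Running total after boundary: 43.6052.
Order-1 term: 1/12 · (0.0476190 − 0.250000) = -0.0168651.
Partial sum through k=1: 43.5883.
Order-2 term: −1/720 · (0.000215959 − 0.0312500) = 4.31028e-05.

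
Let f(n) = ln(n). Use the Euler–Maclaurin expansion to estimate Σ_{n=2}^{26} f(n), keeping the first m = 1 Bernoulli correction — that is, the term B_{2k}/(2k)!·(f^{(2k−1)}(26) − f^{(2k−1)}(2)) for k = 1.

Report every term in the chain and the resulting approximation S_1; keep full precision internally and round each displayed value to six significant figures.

The integral term ∫_2^26 ln(x) dx = 59.3242.
Endpoint term: (f(2) + f(26))/2 = (0.693147 + 3.25810)/2 = 1.97562.
So far: 61.2998.
k=1: B_{2}/(2)! × [f^{(1)}(26) − f^{(1)}(2)] = 1/12 × (0.0384615 − 0.500000) = -0.0384615.

S_1 ≈ 61.2614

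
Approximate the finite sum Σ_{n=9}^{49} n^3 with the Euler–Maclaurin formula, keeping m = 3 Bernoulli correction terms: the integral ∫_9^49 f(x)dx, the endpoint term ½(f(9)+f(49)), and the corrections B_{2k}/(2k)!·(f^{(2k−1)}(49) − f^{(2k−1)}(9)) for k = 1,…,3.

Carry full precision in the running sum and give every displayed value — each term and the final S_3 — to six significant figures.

S_3 ≈ 1.49933e+06

∫_9^49 x^3 dx evaluates to 1.43956e+06.
Endpoint term: (f(9) + f(49))/2 = (729.000 + 117649)/2 = 59189.0.
Running total after boundary: 1.49875e+06.
Order-1 term: 1/12 · (7203.00 − 243.000) = 580.000.
Partial sum through k=1: 1.49933e+06.
Order-2 term: −1/720 · (6.00000 − 6.00000) = 0.00000.
Partial sum through k=2: 1.49933e+06.
Order-3 term: 1/30240 · (0.00000 − 0.00000) = 0.00000.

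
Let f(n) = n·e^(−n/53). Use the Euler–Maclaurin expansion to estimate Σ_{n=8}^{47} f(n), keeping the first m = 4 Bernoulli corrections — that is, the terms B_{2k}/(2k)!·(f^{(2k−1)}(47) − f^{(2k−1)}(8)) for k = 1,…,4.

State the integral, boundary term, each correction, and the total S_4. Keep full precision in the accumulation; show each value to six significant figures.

S_4 ≈ 609.641

∫_8^47 x·e^(−x/53) dx evaluates to 596.577.
½[f(8) + f(47)] = ½[6.87917 + 19.3628] = 13.1210.
Integral + boundary = 609.698.
Order-1 term: 1/12 · (0.0466387 − 0.730101) = -0.0569552.
Running total after k=1: 609.641.
Order-2 term: −1/720 · (0.000309928 − 0.000872159) = 7.80875e-07.
Running total after k=2: 609.641.
Order-3 term: 1/30240 · (2.14757e-07 − 5.28445e-07) = -1.03733e-11.
Running total after k=3: 609.641.
Order-4 term: −1/1209600 · (1.13628e-10 − 2.65718e-10) = 1.25736e-16.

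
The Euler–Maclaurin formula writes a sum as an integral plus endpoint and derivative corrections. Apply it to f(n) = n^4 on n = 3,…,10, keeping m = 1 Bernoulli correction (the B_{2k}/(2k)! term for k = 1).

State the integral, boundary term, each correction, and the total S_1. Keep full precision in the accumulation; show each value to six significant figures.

S_1 ≈ 25316.2

∫_3^10 x^4 dx evaluates to 19951.4.
½[f(3) + f(10)] = ½[81.0000 + 10000.0] = 5040.50.
Integral + boundary = 24991.9.
Correction k=1: B_{2}/2! · (f^{(1)}(10) − f^{(1)}(3)) = 1/12 · (4000.00 − 108.000) = 324.333.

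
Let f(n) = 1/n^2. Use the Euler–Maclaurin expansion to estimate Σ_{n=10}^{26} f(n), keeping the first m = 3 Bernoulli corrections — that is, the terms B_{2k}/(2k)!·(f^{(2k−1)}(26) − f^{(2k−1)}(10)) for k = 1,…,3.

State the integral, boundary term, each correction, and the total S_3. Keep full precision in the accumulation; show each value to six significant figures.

S_3 ≈ 0.0674350

The integral term ∫_10^26 1/x^2 dx = 0.0615385.
½[f(10) + f(26)] = ½[0.0100000 + 0.00147929] = 0.00573964.
Running total after boundary: 0.0672781.
Order-1 term: 1/12 · (-0.000113792 − (-0.00200000)) = 0.000157184.
Partial sum through k=1: 0.0674353.
Order-2 term: −1/720 · (-2.01997e-06 − (-0.000240000)) = -3.30528e-07.
Partial sum through k=2: 0.0674350.
Order-3 term: 1/30240 · (-8.96436e-08 − (-7.20000e-05)) = 2.37799e-09.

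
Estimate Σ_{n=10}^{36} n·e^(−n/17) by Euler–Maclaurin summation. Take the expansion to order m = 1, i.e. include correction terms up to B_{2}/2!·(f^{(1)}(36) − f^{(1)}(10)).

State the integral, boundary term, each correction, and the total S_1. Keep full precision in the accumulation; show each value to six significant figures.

S_1 ≈ 151.394

∫_10^36 x·e^(−x/17) dx evaluates to 146.482.
½[f(10) + f(36)] = ½[5.55306 + 4.33132] = 4.94219.
So far: 151.425.
k=1: B_{2}/(2)! × [f^{(1)}(36) − f^{(1)}(10)] = 1/12 × (-0.134469 − 0.228656) = -0.0302604.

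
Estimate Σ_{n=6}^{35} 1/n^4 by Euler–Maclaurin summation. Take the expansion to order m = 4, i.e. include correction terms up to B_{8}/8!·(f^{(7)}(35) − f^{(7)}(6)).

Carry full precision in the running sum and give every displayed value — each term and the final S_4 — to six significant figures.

Integral: ∫_6^35 1/x^4 dx = 0.00153544.
½[f(6) + f(35)] = ½[0.000771605 + 6.66389e-07] = 0.000386136.
Integral + boundary = 0.00192157.
Order-1 term: 1/12 · (-7.61587e-08 − (-0.000514403)) = 4.28606e-05.
Running total after k=1: 0.00196443.
Order-2 term: −1/720 · (-1.86511e-09 − (-0.000428669)) = -5.95372e-07.
Running total after k=2: 0.00196384.
Order-3 term: 1/30240 · (-8.52623e-11 − (-0.000666819)) = 2.20509e-08.
Running total after k=3: 0.00196386.
Order-4 term: −1/1209600 · (-6.26417e-12 − (-0.00166705)) = -1.37818e-09.

S_4 ≈ 0.00196386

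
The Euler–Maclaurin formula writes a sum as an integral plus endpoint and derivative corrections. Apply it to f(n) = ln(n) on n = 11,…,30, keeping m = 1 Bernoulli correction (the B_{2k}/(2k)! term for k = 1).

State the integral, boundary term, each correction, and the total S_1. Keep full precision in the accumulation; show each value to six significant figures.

∫_11^30 ln(x) dx evaluates to 56.6591.
Endpoint term: (f(11) + f(30))/2 = (2.39790 + 3.40120)/2 = 2.89955.
Running total after boundary: 59.5586.
k=1: B_{2}/(2)! × [f^{(1)}(30) − f^{(1)}(11)] = 1/12 × (0.0333333 − 0.0909091) = -0.00479798.

S_1 ≈ 59.5538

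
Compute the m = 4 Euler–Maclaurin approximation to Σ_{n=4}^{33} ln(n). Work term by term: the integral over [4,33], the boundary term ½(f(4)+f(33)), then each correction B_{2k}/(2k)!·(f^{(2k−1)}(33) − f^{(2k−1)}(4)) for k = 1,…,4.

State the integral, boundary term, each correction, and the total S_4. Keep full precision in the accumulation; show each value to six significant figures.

S_4 ≈ 83.2627

∫_4^33 ln(x) dx evaluates to 80.8396.
½[f(4) + f(33)] = ½[1.38629 + 3.49651] = 2.44140.
Integral + boundary = 83.2810.
k=1: B_{2}/(2)! × [f^{(1)}(33) − f^{(1)}(4)] = 1/12 × (0.0303030 − 0.250000) = -0.0183081.
Running total after k=1: 83.2627.
k=2: B_{4}/(4)! × [f^{(3)}(33) − f^{(3)}(4)] = −1/720 × (5.56529e-05 − 0.0312500) = 4.33255e-05.
Running total after k=2: 83.2627.
k=3: B_{6}/(6)! × [f^{(5)}(33) − f^{(5)}(4)] = 1/30240 × (6.13256e-07 − 0.0234375) = -7.75029e-07.
Running total after k=3: 83.2627.
k=4: B_{8}/(8)! × [f^{(7)}(33) − f^{(7)}(4)] = −1/1209600 × (1.68941e-08 − 0.0439453) = 3.63304e-08.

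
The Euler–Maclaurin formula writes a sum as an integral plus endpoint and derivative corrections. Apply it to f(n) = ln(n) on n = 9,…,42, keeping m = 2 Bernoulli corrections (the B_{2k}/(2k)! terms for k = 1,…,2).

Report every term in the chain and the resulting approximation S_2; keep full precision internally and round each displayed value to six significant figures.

S_2 ≈ 107.167

Integral: ∫_9^42 ln(x) dx = 104.207.
½[f(9) + f(42)] = ½[2.19722 + 3.73767] = 2.96745.
Integral + boundary = 107.175.
Correction k=1: B_{2}/2! · (f^{(1)}(42) − f^{(1)}(9)) = 1/12 · (0.0238095 − 0.111111) = -0.00727513.
Running total after k=1: 107.167.
Correction k=2: B_{4}/4! · (f^{(3)}(42) − f^{(3)}(9)) = −1/720 · (2.69949e-05 − 0.00274348) = 3.77290e-06.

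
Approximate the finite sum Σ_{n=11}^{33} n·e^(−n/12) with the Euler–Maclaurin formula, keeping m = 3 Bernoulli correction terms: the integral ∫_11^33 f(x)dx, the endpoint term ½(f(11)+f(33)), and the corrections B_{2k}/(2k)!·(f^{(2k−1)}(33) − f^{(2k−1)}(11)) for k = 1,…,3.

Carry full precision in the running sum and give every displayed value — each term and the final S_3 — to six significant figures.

Integral: ∫_11^33 x·e^(−x/12) dx = 75.8375.
Endpoint term: (f(11) + f(33))/2 = (4.39835 + 2.10962)/2 = 3.25398.
Running total after boundary: 79.0914.
Correction k=1: B_{2}/2! · (f^{(1)}(33) − f^{(1)}(11)) = 1/12 · (-0.111874 − 0.0333208) = -0.0120995.
After k=1: 79.0793.
Correction k=2: B_{4}/4! · (f^{(3)}(33) − f^{(3)}(11)) = −1/720 · (0.000110986 − 0.00578486) = 7.88038e-06.
After k=2: 79.0794.
Correction k=3: B_{6}/6! · (f^{(5)}(33) − f^{(5)}(11)) = 1/30240 · (6.93662e-06 − 7.87384e-05) = -2.37440e-09.

S_3 ≈ 79.0794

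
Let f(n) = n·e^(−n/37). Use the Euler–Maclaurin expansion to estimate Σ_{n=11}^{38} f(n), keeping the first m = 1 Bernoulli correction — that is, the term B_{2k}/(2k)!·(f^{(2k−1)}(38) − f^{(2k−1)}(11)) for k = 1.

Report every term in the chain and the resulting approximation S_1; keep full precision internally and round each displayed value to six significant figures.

The integral term ∫_11^38 x·e^(−x/37) dx = 325.610.
½[f(11) + f(38)] = ½[8.17105 + 13.6067] = 10.8889.
Running total after boundary: 336.499.
k=1: B_{2}/(2)! × [f^{(1)}(38) − f^{(1)}(11)] = 1/12 × (-0.00967757 − 0.521984) = -0.0443051.

S_1 ≈ 336.454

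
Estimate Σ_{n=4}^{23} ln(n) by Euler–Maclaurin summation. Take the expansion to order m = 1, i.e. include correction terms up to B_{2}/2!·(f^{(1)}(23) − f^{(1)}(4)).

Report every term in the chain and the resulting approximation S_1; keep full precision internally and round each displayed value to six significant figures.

Integral: ∫_4^23 ln(x) dx = 47.5712.
½[f(4) + f(23)] = ½[1.38629 + 3.13549] = 2.26089.
Running total after boundary: 49.8321.
k=1: B_{2}/(2)! × [f^{(1)}(23) − f^{(1)}(4)] = 1/12 × (0.0434783 − 0.250000) = -0.0172101.

S_1 ≈ 49.8149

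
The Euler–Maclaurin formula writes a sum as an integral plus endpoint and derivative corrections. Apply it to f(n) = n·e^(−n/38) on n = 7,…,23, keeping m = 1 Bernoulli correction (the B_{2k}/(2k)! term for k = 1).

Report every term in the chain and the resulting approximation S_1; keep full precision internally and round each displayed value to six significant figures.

S_1 ≈ 165.994

The integral term ∫_7^23 x·e^(−x/38) dx = 156.843.
Boundary: ½(f(7) + f(23)) = ½(5.82232 + 12.5564) = 9.18937.
Running total after boundary: 166.033.
Order-1 term: 1/12 · (0.215499 − 0.678542) = -0.0385869.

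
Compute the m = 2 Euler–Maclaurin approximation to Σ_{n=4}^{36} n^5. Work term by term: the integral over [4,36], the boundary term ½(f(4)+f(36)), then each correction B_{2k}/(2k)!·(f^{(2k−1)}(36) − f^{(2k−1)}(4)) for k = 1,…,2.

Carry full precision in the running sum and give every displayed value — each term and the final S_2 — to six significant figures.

∫_4^36 x^5 dx evaluates to 3.62796e+08.
Boundary: ½(f(4) + f(36)) = ½(1024.00 + 6.04662e+07) = 3.02336e+07.
Running total after boundary: 3.93030e+08.
k=1: B_{2}/(2)! × [f^{(1)}(36) − f^{(1)}(4)] = 1/12 × (8.39808e+06 − 1280.00) = 699733.
After k=1: 3.93730e+08.
k=2: B_{4}/(4)! × [f^{(3)}(36) − f^{(3)}(4)] = −1/720 × (77760.0 − 960.000) = -106.667.

S_2 ≈ 3.93730e+08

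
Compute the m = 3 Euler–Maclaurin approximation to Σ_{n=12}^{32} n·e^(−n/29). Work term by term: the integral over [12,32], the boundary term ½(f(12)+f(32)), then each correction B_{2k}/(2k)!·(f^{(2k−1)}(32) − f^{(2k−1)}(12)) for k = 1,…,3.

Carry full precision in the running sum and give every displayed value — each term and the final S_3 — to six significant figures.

S_3 ≈ 208.510

The integral term ∫_12^32 x·e^(−x/29) dx = 199.271.
½[f(12) + f(32)] = ½[7.93365 + 10.6152] = 9.27443.
Running total after boundary: 208.545.
k=1: B_{2}/(2)! × [f^{(1)}(32) − f^{(1)}(12)] = 1/12 × (-0.0343164 − 0.387563) = -0.0351567.
After k=1: 208.510.
k=2: B_{4}/(4)! × [f^{(3)}(32) − f^{(3)}(12)] = −1/720 × (0.000748079 − 0.00203310) = 1.78476e-06.
After k=2: 208.510.
k=3: B_{6}/(6)! × [f^{(5)}(32) − f^{(5)}(12)] = 1/30240 × (1.82754e-06 − 4.28700e-06) = -8.13314e-11.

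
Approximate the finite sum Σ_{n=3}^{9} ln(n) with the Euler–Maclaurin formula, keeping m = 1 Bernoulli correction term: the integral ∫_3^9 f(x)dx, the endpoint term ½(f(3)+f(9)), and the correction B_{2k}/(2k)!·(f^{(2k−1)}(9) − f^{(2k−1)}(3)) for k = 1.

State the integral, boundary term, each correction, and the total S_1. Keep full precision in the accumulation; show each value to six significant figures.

S_1 ≈ 12.1086

Integral: ∫_3^9 ln(x) dx = 10.4792.
Endpoint term: (f(3) + f(9))/2 = (1.09861 + 2.19722)/2 = 1.64792.
So far: 12.1271.
Order-1 term: 1/12 · (0.111111 − 0.333333) = -0.0185185.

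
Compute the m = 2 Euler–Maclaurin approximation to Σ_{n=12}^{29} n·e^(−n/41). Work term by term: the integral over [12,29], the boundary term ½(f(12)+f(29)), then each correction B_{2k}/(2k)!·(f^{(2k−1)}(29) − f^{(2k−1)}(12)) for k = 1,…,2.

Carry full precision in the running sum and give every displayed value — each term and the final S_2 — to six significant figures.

S_2 ≈ 218.404

The integral term ∫_12^29 x·e^(−x/41) dx = 206.811.
Boundary: ½(f(12) + f(29)) = ½(8.95510 + 14.2960) = 11.6255.
So far: 218.436.
Correction k=1: B_{2}/2! · (f^{(1)}(29) − f^{(1)}(12)) = 1/12 · (0.144282 − 0.527842) = -0.0319633.
After k=1: 218.404.
Correction k=2: B_{4}/4! · (f^{(3)}(29) − f^{(3)}(12)) = −1/720 · (0.000672345 − 0.00120188) = 7.35464e-07.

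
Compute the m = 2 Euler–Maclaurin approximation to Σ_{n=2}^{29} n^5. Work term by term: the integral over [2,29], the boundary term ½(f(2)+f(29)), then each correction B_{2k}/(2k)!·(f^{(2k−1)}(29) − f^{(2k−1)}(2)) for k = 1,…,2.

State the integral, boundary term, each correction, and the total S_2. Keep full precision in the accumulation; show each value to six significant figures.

The integral term ∫_2^29 x^5 dx = 9.91372e+07.
½[f(2) + f(29)] = ½[32.0000 + 2.05111e+07] = 1.02556e+07.
Integral + boundary = 1.09393e+08.
Order-1 term: 1/12 · (3.53640e+06 − 80.0000) = 294694.
Running total after k=1: 1.09687e+08.
Order-2 term: −1/720 · (50460.0 − 240.000) = -69.7500.

S_2 ≈ 1.09687e+08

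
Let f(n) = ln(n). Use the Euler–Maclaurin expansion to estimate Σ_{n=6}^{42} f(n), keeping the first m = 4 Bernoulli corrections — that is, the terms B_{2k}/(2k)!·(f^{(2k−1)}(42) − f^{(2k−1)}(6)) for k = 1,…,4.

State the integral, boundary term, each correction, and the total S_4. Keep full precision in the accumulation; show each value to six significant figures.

S_4 ≈ 112.984

The integral term ∫_6^42 ln(x) dx = 110.232.
Endpoint term: (f(6) + f(42))/2 = (1.79176 + 3.73767)/2 = 2.76471.
Integral + boundary = 112.996.
Order-1 term: 1/12 · (0.0238095 − 0.166667) = -0.0119048.
Partial sum through k=1: 112.984.
Order-2 term: −1/720 · (2.69949e-05 − 0.00925926) = 1.28226e-05.
Partial sum through k=2: 112.984.
Order-3 term: 1/30240 · (1.83639e-07 − 0.00308642) = -1.02058e-07.
Partial sum through k=3: 112.984.
Order-4 term: −1/1209600 · (3.12311e-09 − 0.00257202) = 2.12633e-09.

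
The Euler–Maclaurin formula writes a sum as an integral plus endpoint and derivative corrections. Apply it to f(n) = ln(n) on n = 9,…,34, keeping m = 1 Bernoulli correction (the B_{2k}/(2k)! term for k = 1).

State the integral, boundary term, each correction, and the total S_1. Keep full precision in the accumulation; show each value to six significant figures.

Integral: ∫_9^34 ln(x) dx = 75.1212.
Endpoint term: (f(9) + f(34))/2 = (2.19722 + 3.52636)/2 = 2.86179.
So far: 77.9830.
k=1: B_{2}/(2)! × [f^{(1)}(34) − f^{(1)}(9)] = 1/12 × (0.0294118 − 0.111111) = -0.00680828.

S_1 ≈ 77.9762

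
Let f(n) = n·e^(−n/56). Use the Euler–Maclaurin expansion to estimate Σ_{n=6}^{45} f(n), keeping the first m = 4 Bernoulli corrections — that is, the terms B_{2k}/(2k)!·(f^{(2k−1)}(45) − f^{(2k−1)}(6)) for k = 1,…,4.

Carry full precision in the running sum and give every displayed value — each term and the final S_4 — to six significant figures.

Integral: ∫_6^45 x·e^(−x/56) dx = 586.891.
Boundary: ½(f(6) + f(45)) = ½(5.39038 + 20.1477) = 12.7691.
Running total after boundary: 599.660.
Order-1 term: 1/12 · (0.0879464 − 0.802140) = -0.0595162.
Running total after k=1: 599.601.
Order-2 term: −1/720 · (0.000313584 − 0.000828742) = 7.15497e-07.
Running total after k=2: 599.601.
Order-3 term: 1/30240 · (1.91047e-07 − 4.46971e-07) = -8.46307e-12.
Running total after k=3: 599.601.
Order-4 term: −1/1209600 · (8.99553e-11 − 2.00789e-10) = 9.16283e-17.

S_4 ≈ 599.601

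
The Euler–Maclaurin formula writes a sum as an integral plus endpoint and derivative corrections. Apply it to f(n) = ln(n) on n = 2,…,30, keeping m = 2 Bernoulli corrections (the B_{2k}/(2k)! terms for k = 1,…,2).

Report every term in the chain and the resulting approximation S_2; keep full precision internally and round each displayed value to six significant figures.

∫_2^30 ln(x) dx evaluates to 72.6496.
Endpoint term: (f(2) + f(30))/2 = (0.693147 + 3.40120)/2 = 2.04717.
So far: 74.6968.
Correction k=1: B_{2}/2! · (f^{(1)}(30) − f^{(1)}(2)) = 1/12 · (0.0333333 − 0.500000) = -0.0388889.
After k=1: 74.6579.
Correction k=2: B_{4}/4! · (f^{(3)}(30) − f^{(3)}(2)) = −1/720 · (7.40741e-05 − 0.250000) = 0.000347119.

S_2 ≈ 74.6583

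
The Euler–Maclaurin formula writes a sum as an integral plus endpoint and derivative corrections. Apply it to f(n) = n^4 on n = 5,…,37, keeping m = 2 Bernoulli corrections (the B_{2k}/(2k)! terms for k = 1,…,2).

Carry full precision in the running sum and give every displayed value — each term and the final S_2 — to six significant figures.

Integral: ∫_5^37 x^4 dx = 1.38682e+07.
½[f(5) + f(37)] = ½[625.000 + 1.87416e+06] = 937393.
Running total after boundary: 1.48056e+07.
k=1: B_{2}/(2)! × [f^{(1)}(37) − f^{(1)}(5)] = 1/12 × (202612 − 500.000) = 16842.7.
After k=1: 1.48224e+07.
k=2: B_{4}/(4)! × [f^{(3)}(37) − f^{(3)}(5)] = −1/720 × (888.000 − 120.000) = -1.06667.

S_2 ≈ 1.48224e+07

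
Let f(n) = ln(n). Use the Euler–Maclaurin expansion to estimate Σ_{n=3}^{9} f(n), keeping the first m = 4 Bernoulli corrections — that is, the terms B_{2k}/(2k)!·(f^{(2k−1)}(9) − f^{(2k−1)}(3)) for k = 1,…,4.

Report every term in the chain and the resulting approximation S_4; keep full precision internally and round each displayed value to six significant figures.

S_4 ≈ 12.1087

The integral term ∫_3^9 ln(x) dx = 10.4792.
Endpoint term: (f(3) + f(9))/2 = (1.09861 + 2.19722)/2 = 1.64792.
So far: 12.1271.
Correction k=1: B_{2}/2! · (f^{(1)}(9) − f^{(1)}(3)) = 1/12 · (0.111111 − 0.333333) = -0.0185185.
Running total after k=1: 12.1086.
Correction k=2: B_{4}/4! · (f^{(3)}(9) − f^{(3)}(3)) = −1/720 · (0.00274348 − 0.0740741) = 9.90703e-05.
Running total after k=2: 12.1087.
Correction k=3: B_{6}/6! · (f^{(5)}(9) − f^{(5)}(3)) = 1/30240 · (0.000406442 − 0.0987654) = -3.25261e-06.
Running total after k=3: 12.1087.
Correction k=4: B_{8}/8! · (f^{(7)}(9) − f^{(7)}(3)) = −1/1209600 · (0.000150534 − 0.329218) = 2.72047e-07.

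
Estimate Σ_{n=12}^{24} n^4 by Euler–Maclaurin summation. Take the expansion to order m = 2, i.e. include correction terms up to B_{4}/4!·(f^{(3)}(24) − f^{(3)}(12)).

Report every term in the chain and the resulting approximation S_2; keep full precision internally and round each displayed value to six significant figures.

∫_12^24 x^4 dx evaluates to 1.54276e+06.
½[f(12) + f(24)] = ½[20736.0 + 331776] = 176256.
Running total after boundary: 1.71901e+06.
k=1: B_{2}/(2)! × [f^{(1)}(24) − f^{(1)}(12)] = 1/12 × (55296.0 − 6912.00) = 4032.00.
Partial sum through k=1: 1.72305e+06.
k=2: B_{4}/(4)! × [f^{(3)}(24) − f^{(3)}(12)] = −1/720 × (576.000 − 288.000) = -0.400000.

S_2 ≈ 1.72305e+06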